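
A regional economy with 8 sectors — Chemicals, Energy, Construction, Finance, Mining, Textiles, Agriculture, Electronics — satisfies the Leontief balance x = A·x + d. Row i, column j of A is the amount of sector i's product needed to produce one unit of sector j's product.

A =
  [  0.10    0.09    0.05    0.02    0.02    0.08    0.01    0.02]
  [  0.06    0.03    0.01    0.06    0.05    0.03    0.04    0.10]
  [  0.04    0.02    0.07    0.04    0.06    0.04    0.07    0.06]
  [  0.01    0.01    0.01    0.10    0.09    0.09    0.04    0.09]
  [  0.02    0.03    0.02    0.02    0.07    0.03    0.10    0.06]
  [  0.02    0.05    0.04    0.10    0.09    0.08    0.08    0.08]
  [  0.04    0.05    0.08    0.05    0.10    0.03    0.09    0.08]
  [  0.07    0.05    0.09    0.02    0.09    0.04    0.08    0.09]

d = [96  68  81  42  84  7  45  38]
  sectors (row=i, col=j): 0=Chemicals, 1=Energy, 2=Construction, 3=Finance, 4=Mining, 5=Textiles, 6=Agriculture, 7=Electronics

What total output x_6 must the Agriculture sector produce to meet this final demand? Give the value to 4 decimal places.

Form M = I − A:
  [  0.90   -0.09   -0.05   -0.02   -0.02   -0.08   -0.01   -0.02]
  [ -0.06    0.97   -0.01   -0.06   -0.05   -0.03   -0.04   -0.10]
  [ -0.04   -0.02    0.93   -0.04   -0.06   -0.04   -0.07   -0.06]
  [ -0.01   -0.01   -0.01    0.90   -0.09   -0.09   -0.04   -0.09]
  [ -0.02   -0.03   -0.02   -0.02    0.93   -0.03   -0.10   -0.06]
  [ -0.02   -0.05   -0.04   -0.10   -0.09    0.92   -0.08   -0.08]
  [ -0.04   -0.05   -0.08   -0.05   -0.10   -0.03    0.91   -0.08]
  [ -0.07   -0.05   -0.09   -0.02   -0.09   -0.04   -0.08    0.91]
Leontief inverse L = M⁻¹:
  [  1.1350    0.1217    0.0803    0.0558    0.0650    0.1183    0.0500    0.0682]
  [  0.0929    1.0601    0.0443    0.0924    0.1009    0.0662    0.0852    0.1506]
  [  0.0716    0.0497    1.1074    0.0743    0.1140    0.0758    0.1205    0.1122]
  [  0.0402    0.0411    0.0472    1.1440    0.1551    0.1337    0.0983    0.1523]
  [  0.0478    0.0568    0.0534    0.0492    1.1195    0.0591    0.1470    0.1076]
  [  0.0589    0.0879    0.0858    0.1520    0.1667    1.1306    0.1491    0.1551]
  [  0.0808    0.0873    0.1269    0.0927    0.1694    0.0741    1.1556    0.1482]
  [  0.1148    0.0906    0.1394    0.0616    0.1582    0.0852    0.1453    1.1574]
Total output x = L · d:
  x_0 = 1.1350·96 + 0.1217·68 + 0.0803·81 + 0.0558·42 + 0.0650·84 + 0.1183·7 + 0.0500·45 + 0.0682·38 = 137.2171
  x_1 = 0.0929·96 + 1.0601·68 + 0.0443·81 + 0.0924·42 + 0.1009·84 + 0.0662·7 + 0.0852·45 + 0.1506·38 = 106.9727
  x_2 = 0.0716·96 + 0.0497·68 + 1.1074·81 + 0.0743·42 + 0.1140·84 + 0.0758·7 + 0.1205·45 + 0.1122·38 = 122.8604
  x_3 = 0.0402·96 + 0.0411·68 + 0.0472·81 + 1.1440·42 + 0.1551·84 + 0.1337·7 + 0.0983·45 + 0.1523·38 = 82.6952
  x_4 = 0.0478·96 + 0.0568·68 + 0.0534·81 + 0.0492·42 + 1.1195·84 + 0.0591·7 + 0.1470·45 + 0.1076·38 = 120.0012
  x_5 = 0.0589·96 + 0.0879·68 + 0.0858·81 + 0.1520·42 + 0.1667·84 + 1.1306·7 + 0.1491·45 + 0.1551·38 = 59.4924
  x_6 = 0.0808·96 + 0.0873·68 + 0.1269·81 + 0.0927·42 + 0.1694·84 + 0.0741·7 + 1.1556·45 + 0.1482·38 = 100.2442
  x_7 = 0.1148·96 + 0.0906·68 + 0.1394·81 + 0.0616·42 + 0.1582·84 + 0.0852·7 + 0.1453·45 + 1.1574·38 = 95.4555

100.2442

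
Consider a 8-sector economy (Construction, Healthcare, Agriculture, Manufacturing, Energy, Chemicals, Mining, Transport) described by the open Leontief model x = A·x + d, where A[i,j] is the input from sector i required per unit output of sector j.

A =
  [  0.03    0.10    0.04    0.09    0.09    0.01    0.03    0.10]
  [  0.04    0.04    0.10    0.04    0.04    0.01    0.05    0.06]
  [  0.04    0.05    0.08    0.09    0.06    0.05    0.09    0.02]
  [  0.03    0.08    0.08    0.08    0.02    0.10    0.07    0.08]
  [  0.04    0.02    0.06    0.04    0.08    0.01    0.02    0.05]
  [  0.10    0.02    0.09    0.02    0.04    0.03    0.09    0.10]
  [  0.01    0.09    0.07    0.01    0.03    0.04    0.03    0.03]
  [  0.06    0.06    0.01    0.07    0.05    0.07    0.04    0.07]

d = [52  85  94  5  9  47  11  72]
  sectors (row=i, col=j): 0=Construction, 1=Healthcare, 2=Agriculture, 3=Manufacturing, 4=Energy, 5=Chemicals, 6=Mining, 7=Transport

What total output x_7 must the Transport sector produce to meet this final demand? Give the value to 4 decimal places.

106.9991

Form M = I − A:
  [  0.97   -0.10   -0.04   -0.09   -0.09   -0.01   -0.03   -0.10]
  [ -0.04    0.96   -0.10   -0.04   -0.04   -0.01   -0.05   -0.06]
  [ -0.04   -0.05    0.92   -0.09   -0.06   -0.05   -0.09   -0.02]
  [ -0.03   -0.08   -0.08    0.92   -0.02   -0.10   -0.07   -0.08]
  [ -0.04   -0.02   -0.06   -0.04    0.92   -0.01   -0.02   -0.05]
  [ -0.10   -0.02   -0.09   -0.02   -0.04    0.97   -0.09   -0.10]
  [ -0.01   -0.09   -0.07   -0.01   -0.03   -0.04    0.97   -0.03]
  [ -0.06   -0.06   -0.01   -0.07   -0.05   -0.07   -0.04    0.93]
Leontief inverse L = M⁻¹:
  [  1.0658    0.1477    0.0950    0.1392    0.1326    0.0471    0.0728    0.1527]
  [  0.0669    1.0793    0.1434    0.0799    0.0744    0.0388    0.0859    0.0977]
  [  0.0740    0.0993    1.1389    0.1360    0.1008    0.0862    0.1358    0.0696]
  [  0.0738    0.1344    0.1454    1.1322    0.0650    0.1423    0.1247    0.1399]
  [  0.0632    0.0512    0.0949    0.0736    1.1107    0.0331    0.0481    0.0833]
  [  0.1351    0.0732    0.1415    0.0701    0.0860    1.0649    0.1330    0.1517]
  [  0.0337    0.1180    0.1086    0.0390    0.0568    0.0599    1.0602    0.0606]
  [  0.0944    0.1037    0.0590    0.1117    0.0880    0.1017    0.0793    1.1212]
Total output x = L · d:
  x_0 = 1.0658·52 + 0.1477·85 + 0.0950·94 + 0.1392·5 + 0.1326·9 + 0.0471·47 + 0.0728·11 + 0.1527·72 = 92.7973
  x_1 = 0.0669·52 + 1.0793·85 + 0.1434·94 + 0.0799·5 + 0.0744·9 + 0.0388·47 + 0.0859·11 + 0.0977·72 = 119.5750
  x_2 = 0.0740·52 + 0.0993·85 + 1.1389·94 + 0.1360·5 + 0.1008·9 + 0.0862·47 + 0.1358·11 + 0.0696·72 = 131.4929
  x_3 = 0.0738·52 + 0.1344·85 + 0.1454·94 + 1.1322·5 + 0.0650·9 + 0.1423·47 + 0.1247·11 + 0.1399·72 = 53.3136
  x_4 = 0.0632·52 + 0.0512·85 + 0.0949·94 + 0.0736·5 + 1.1107·9 + 0.0331·47 + 0.0481·11 + 0.0833·72 = 35.0080
  x_5 = 0.1351·52 + 0.0732·85 + 0.1415·94 + 0.0701·5 + 0.0860·9 + 1.0649·47 + 0.1330·11 + 0.1517·72 = 90.1140
  x_6 = 0.0337·52 + 0.1180·85 + 0.1086·94 + 0.0390·5 + 0.0568·9 + 0.0599·47 + 1.0602·11 + 0.0606·72 = 41.5383
  x_7 = 0.0944·52 + 0.1037·85 + 0.0590·94 + 0.1117·5 + 0.0880·9 + 0.1017·47 + 0.0793·11 + 1.1212·72 = 106.9991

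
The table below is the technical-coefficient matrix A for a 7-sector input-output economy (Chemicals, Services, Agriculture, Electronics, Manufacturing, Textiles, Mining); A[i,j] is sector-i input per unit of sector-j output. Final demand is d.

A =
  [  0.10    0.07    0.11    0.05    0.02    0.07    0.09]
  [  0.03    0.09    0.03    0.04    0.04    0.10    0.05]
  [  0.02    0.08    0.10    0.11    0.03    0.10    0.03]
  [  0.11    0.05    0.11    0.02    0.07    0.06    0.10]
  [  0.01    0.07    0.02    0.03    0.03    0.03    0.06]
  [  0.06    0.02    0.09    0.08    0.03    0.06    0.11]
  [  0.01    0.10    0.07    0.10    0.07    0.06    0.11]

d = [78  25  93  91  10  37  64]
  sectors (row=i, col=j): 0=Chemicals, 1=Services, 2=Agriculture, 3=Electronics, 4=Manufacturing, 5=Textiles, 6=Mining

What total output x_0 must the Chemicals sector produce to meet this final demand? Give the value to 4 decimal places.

136.8280

Form M = I − A:
  [  0.90   -0.07   -0.11   -0.05   -0.02   -0.07   -0.09]
  [ -0.03    0.91   -0.03   -0.04   -0.04   -0.10   -0.05]
  [ -0.02   -0.08    0.90   -0.11   -0.03   -0.10   -0.03]
  [ -0.11   -0.05   -0.11    0.98   -0.07   -0.06   -0.10]
  [ -0.01   -0.07   -0.02   -0.03    0.97   -0.03   -0.06]
  [ -0.06   -0.02   -0.09   -0.08   -0.03    0.94   -0.11]
  [ -0.01   -0.10   -0.07   -0.10   -0.07   -0.06    0.89]
Leontief inverse L = M⁻¹:
  [  1.1456    0.1365    0.1866    0.1149    0.0595    0.1394    0.1640]
  [  0.0616    1.1353    0.0801    0.0834    0.0687    0.1481    0.1050]
  [  0.0633    0.1360    1.1688    0.1651    0.0670    0.1624    0.0966]
  [  0.1522    0.1176    0.1837    1.0850    0.1084    0.1272    0.1731]
  [  0.0285    0.1025    0.0510    0.0583    1.0503    0.0618    0.0954]
  [  0.1003    0.0786    0.1590    0.1378    0.0676    1.1189    0.1783]
  [  0.0509    0.1664    0.1384    0.1594    0.1130    0.1256    1.1838]
Total output x = L · d:
  x_0 = 1.1456·78 + 0.1365·25 + 0.1866·93 + 0.1149·91 + 0.0595·10 + 0.1394·37 + 0.1640·64 = 136.8280
  x_1 = 0.0616·78 + 1.1353·25 + 0.0801·93 + 0.0834·91 + 0.0687·10 + 0.1481·37 + 0.1050·64 = 61.1138
  x_2 = 0.0633·78 + 0.1360·25 + 1.1688·93 + 0.1651·91 + 0.0670·10 + 0.1624·37 + 0.0966·64 = 144.9261
  x_3 = 0.1522·78 + 0.1176·25 + 0.1837·93 + 1.0850·91 + 0.1084·10 + 0.1272·37 + 0.1731·64 = 147.4996
  x_4 = 0.0285·78 + 0.1025·25 + 0.0510·93 + 0.0583·91 + 1.0503·10 + 0.0618·37 + 0.0954·64 = 33.7221
  x_5 = 0.1003·78 + 0.0786·25 + 0.1590·93 + 0.1378·91 + 0.0676·10 + 1.1189·37 + 0.1783·64 = 90.5979
  x_6 = 0.0509·78 + 0.1664·25 + 0.1384·93 + 0.1594·91 + 0.1130·10 + 0.1256·37 + 1.1838·64 = 117.0459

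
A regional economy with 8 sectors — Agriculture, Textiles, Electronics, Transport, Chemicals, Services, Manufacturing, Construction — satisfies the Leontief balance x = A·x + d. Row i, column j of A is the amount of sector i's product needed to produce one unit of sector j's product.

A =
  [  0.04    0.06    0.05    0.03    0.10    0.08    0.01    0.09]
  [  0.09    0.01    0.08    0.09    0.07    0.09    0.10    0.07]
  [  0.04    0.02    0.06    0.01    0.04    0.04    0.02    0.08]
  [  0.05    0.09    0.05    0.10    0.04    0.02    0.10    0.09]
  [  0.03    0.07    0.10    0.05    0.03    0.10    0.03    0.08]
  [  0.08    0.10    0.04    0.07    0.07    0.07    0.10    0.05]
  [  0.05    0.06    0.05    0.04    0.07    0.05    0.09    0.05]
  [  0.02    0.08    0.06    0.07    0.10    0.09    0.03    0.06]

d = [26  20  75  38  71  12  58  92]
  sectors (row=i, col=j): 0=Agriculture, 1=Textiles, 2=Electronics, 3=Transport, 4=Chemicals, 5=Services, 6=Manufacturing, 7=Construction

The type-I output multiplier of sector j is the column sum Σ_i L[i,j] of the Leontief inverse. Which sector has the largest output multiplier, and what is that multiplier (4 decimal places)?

Form M = I − A:
  [  0.96   -0.06   -0.05   -0.03   -0.10   -0.08   -0.01   -0.09]
  [ -0.09    0.99   -0.08   -0.09   -0.07   -0.09   -0.10   -0.07]
  [ -0.04   -0.02    0.94   -0.01   -0.04   -0.04   -0.02   -0.08]
  [ -0.05   -0.09   -0.05    0.90   -0.04   -0.02   -0.10   -0.09]
  [ -0.03   -0.07   -0.10   -0.05    0.97   -0.10   -0.03   -0.08]
  [ -0.08   -0.10   -0.04   -0.07   -0.07    0.93   -0.10   -0.05]
  [ -0.05   -0.06   -0.05   -0.04   -0.07   -0.05    0.91   -0.05]
  [ -0.02   -0.08   -0.06   -0.07   -0.10   -0.09   -0.03    0.94]
Leontief inverse L = M⁻¹:
  [  1.0854    0.1181    0.1087    0.0843    0.1595    0.1468    0.0630    0.1548]
  [  0.1467    1.0860    0.1500    0.1557    0.1462    0.1672    0.1696    0.1529]
  [  0.0680    0.0572    1.0972    0.0429    0.0805    0.0828    0.0516    0.1223]
  [  0.1033    0.1551    0.1158    1.1649    0.1104    0.0909    0.1678    0.1660]
  [  0.0799    0.1290    0.1583    0.1063    1.0929    0.1650    0.0892    0.1474]
  [  0.1400    0.1709    0.1114    0.1385    0.1461    1.1494    0.1734    0.1317]
  [  0.0954    0.1153    0.1064    0.0915    0.1288    0.1123    1.1453    0.1134]
  [  0.0725    0.1439    0.1246    0.1320    0.1636    0.1606    0.0942    1.1322]
Total output x = L · d:
  x_0 = 1.0854·26 + 0.1181·20 + 0.1087·75 + 0.0843·38 + 0.1595·71 + 0.1468·12 + 0.0630·58 + 0.1548·92 = 72.9185
  x_1 = 0.1467·26 + 1.0860·20 + 0.1500·75 + 0.1557·38 + 0.1462·71 + 0.1672·12 + 0.1696·58 + 0.1529·92 = 78.9898
  x_2 = 0.0680·26 + 0.0572·20 + 1.0972·75 + 0.0429·38 + 0.0805·71 + 0.0828·12 + 0.0516·58 + 0.1223·92 = 107.7822
  x_3 = 0.1033·26 + 0.1551·20 + 0.1158·75 + 1.1649·38 + 0.1104·71 + 0.0909·12 + 0.1678·58 + 0.1660·92 = 92.6735
  x_4 = 0.0799·26 + 0.1290·20 + 0.1583·75 + 0.1063·38 + 1.0929·71 + 0.1650·12 + 0.0892·58 + 0.1474·92 = 118.8889
  x_5 = 0.1400·26 + 0.1709·20 + 0.1114·75 + 0.1385·38 + 0.1461·71 + 1.1494·12 + 0.1734·58 + 0.1317·92 = 67.0186
  x_6 = 0.0954·26 + 0.1153·20 + 0.1064·75 + 0.0915·38 + 0.1288·71 + 0.1123·12 + 1.1453·58 + 0.1134·92 = 103.5928
  x_7 = 0.0725·26 + 0.1439·20 + 0.1246·75 + 0.1320·38 + 0.1636·71 + 0.1606·12 + 0.0942·58 + 1.1322·92 = 142.2978
Output multipliers (column sums of L):
  Agriculture: 1.7911
  Textiles: 1.9755
  Electronics: 1.9725
  Transport: 1.9161
  Chemicals: 2.0279
  Services: 2.0749
  Manufacturing: 1.9544
  Construction: 2.1207

Construction (2.1207)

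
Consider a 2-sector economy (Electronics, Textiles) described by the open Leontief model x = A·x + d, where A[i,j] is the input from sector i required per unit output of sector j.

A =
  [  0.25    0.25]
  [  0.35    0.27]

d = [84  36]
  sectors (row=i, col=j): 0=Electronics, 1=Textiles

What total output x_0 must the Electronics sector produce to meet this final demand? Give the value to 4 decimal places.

152.8696

Form M = I − A:
  [  0.75   -0.25]
  [ -0.35    0.73]
Leontief inverse L = M⁻¹:
  [  1.5870    0.5435]
  [  0.7609    1.6304]
Total output x = L · d:
  x_0 = 1.5870·84 + 0.5435·36 = 152.8696
  x_1 = 0.7609·84 + 1.6304·36 = 122.6087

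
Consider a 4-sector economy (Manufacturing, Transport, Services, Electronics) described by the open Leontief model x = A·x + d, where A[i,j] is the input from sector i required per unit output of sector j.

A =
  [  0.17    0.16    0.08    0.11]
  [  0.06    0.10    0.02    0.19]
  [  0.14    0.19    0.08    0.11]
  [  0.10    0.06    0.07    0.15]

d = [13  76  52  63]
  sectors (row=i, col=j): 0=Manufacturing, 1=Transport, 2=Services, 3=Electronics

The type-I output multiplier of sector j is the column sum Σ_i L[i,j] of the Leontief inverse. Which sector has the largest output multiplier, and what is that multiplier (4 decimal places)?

Form M = I − A:
  [  0.83   -0.16   -0.08   -0.11]
  [ -0.06    0.90   -0.02   -0.19]
  [ -0.14   -0.19    0.92   -0.11]
  [ -0.10   -0.06   -0.07    0.85]
Leontief inverse L = M⁻¹:
  [  1.2766    0.2718    0.1354    0.2435]
  [  0.1283    1.1652    0.0581    0.2846]
  [  0.2422    0.2986    1.1331    0.2447]
  [  0.1792    0.1388    0.1134    1.2454]
Total output x = L · d:
  x_0 = 1.2766·13 + 0.2718·76 + 0.1354·52 + 0.2435·63 = 59.6358
  x_1 = 0.1283·13 + 1.1652·76 + 0.0581·52 + 0.2846·63 = 111.1731
  x_2 = 0.2422·13 + 0.2986·76 + 1.1331·52 + 0.2447·63 = 100.1819
  x_3 = 0.1792·13 + 0.1388·76 + 0.1134·52 + 1.2454·63 = 97.2314
Output multipliers (column sums of L):
  Manufacturing: 1.8264
  Transport: 1.8744
  Services: 1.4401
  Electronics: 2.0182

Electronics (2.0182)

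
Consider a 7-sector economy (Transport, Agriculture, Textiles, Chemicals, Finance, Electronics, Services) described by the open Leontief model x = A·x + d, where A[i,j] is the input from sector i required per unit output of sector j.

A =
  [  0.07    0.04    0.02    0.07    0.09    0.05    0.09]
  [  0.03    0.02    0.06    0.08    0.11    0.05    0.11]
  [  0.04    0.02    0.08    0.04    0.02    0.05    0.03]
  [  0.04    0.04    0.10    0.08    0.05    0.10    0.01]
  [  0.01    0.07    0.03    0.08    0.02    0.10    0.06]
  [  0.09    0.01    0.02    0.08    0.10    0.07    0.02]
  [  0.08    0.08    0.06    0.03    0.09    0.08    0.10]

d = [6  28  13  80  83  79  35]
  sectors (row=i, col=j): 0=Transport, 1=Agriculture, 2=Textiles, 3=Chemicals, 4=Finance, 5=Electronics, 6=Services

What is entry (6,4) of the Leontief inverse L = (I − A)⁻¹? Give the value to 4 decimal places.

L[6,4] = 0.1523

Form M = I − A:
  [  0.93   -0.04   -0.02   -0.07   -0.09   -0.05   -0.09]
  [ -0.03    0.98   -0.06   -0.08   -0.11   -0.05   -0.11]
  [ -0.04   -0.02    0.92   -0.04   -0.02   -0.05   -0.03]
  [ -0.04   -0.04   -0.10    0.92   -0.05   -0.10   -0.01]
  [ -0.01   -0.07   -0.03   -0.08    0.98   -0.10   -0.06]
  [ -0.09   -0.01   -0.02   -0.08   -0.10    0.93   -0.02]
  [ -0.08   -0.08   -0.06   -0.03   -0.09   -0.08    0.90]
Leontief inverse L = M⁻¹:
  [  1.1086    0.0734    0.0575    0.1191    0.1405    0.1062    0.1348]
  [  0.0697    1.0557    0.1021    0.1300    0.1590    0.1103    0.1539]
  [  0.0648    0.0368    1.1052    0.0694    0.0495    0.0823    0.0537]
  [  0.0755    0.0635    0.1373    1.1267    0.0935    0.1497    0.0420]
  [  0.0448    0.0935    0.0645    0.1229    1.0662    0.1468    0.0938]
  [  0.1235    0.0373    0.0514    0.1264    0.1423    1.1203    0.0544]
  [  0.1270    0.1176    0.1035    0.0878    0.1523    0.1440    1.1560]
Total output x = L · d:
  x_0 = 1.1086·6 + 0.0734·28 + 0.0575·13 + 0.1191·80 + 0.1405·83 + 0.1062·79 + 0.1348·35 = 43.7473
  x_1 = 0.0697·6 + 1.0557·28 + 0.1021·13 + 0.1300·80 + 0.1590·83 + 0.1103·79 + 0.1539·35 = 68.9993
  x_2 = 0.0648·6 + 0.0368·28 + 1.1052·13 + 0.0694·80 + 0.0495·83 + 0.0823·79 + 0.0537·35 = 33.8293
  x_3 = 0.0755·6 + 0.0635·28 + 0.1373·13 + 1.1267·80 + 0.0935·83 + 0.1497·79 + 0.0420·35 = 115.2032
  x_4 = 0.0448·6 + 0.0935·28 + 0.0645·13 + 0.1229·80 + 1.0662·83 + 0.1468·79 + 0.0938·35 = 116.9299
  x_5 = 0.1235·6 + 0.0373·28 + 0.0514·13 + 0.1264·80 + 0.1423·83 + 1.1203·79 + 0.0544·35 = 114.7862
  x_6 = 0.1270·6 + 0.1176·28 + 0.1035·13 + 0.0878·80 + 0.1523·83 + 0.1440·79 + 1.1560·35 = 76.9024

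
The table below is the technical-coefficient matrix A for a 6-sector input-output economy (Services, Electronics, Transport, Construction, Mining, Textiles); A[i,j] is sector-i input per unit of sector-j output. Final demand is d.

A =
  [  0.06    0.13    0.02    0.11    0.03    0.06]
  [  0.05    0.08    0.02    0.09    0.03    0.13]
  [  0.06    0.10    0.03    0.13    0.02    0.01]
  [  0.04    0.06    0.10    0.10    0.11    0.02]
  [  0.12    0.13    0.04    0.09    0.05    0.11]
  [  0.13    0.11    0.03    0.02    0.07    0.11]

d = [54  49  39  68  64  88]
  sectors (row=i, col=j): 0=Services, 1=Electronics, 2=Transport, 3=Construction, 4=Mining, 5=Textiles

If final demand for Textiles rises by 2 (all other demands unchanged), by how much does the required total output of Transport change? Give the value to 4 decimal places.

0.1047

Form M = I − A:
  [  0.94   -0.13   -0.02   -0.11   -0.03   -0.06]
  [ -0.05    0.92   -0.02   -0.09   -0.03   -0.13]
  [ -0.06   -0.10    0.97   -0.13   -0.02   -0.01]
  [ -0.04   -0.06   -0.10    0.90   -0.11   -0.02]
  [ -0.12   -0.13   -0.04   -0.09    0.95   -0.11]
  [ -0.13   -0.11   -0.03   -0.02   -0.07    0.89]
Leontief inverse L = M⁻¹:
  [  1.1102    0.1977    0.0513    0.1726    0.0710    0.1170]
  [  0.1056    1.1494    0.0497    0.1463    0.0715    0.1877]
  [  0.0982    0.1554    1.0594    0.1873    0.0559    0.0523]
  [  0.0949    0.1345    0.1341    1.1723    0.1511    0.0726]
  [  0.1905    0.2243    0.0774    0.1711    1.1009    0.1864]
  [  0.1956    0.1968    0.0584    0.0894    0.1111    1.1819]
Total output x = L · d:
  x_0 = 1.1102·54 + 0.1977·49 + 0.0513·39 + 0.1726·68 + 0.0710·64 + 0.1170·88 = 98.2095
  x_1 = 0.1056·54 + 1.1494·49 + 0.0497·39 + 0.1463·68 + 0.0715·64 + 0.1877·88 = 95.0012
  x_2 = 0.0982·54 + 0.1554·49 + 1.0594·39 + 0.1873·68 + 0.0559·64 + 0.0523·88 = 75.1531
  x_3 = 0.0949·54 + 0.1345·49 + 0.1341·39 + 1.1723·68 + 0.1511·64 + 0.0726·88 = 112.7161
  x_4 = 0.1905·54 + 0.2243·49 + 0.0774·39 + 0.1711·68 + 1.1009·64 + 0.1864·88 = 122.7910
  x_5 = 0.1956·54 + 0.1968·49 + 0.0584·39 + 0.0894·68 + 0.1111·64 + 1.1819·88 = 139.6872
Δx_2 = L[2,5] · Δd_5 = 0.0523 · 2 = 0.1047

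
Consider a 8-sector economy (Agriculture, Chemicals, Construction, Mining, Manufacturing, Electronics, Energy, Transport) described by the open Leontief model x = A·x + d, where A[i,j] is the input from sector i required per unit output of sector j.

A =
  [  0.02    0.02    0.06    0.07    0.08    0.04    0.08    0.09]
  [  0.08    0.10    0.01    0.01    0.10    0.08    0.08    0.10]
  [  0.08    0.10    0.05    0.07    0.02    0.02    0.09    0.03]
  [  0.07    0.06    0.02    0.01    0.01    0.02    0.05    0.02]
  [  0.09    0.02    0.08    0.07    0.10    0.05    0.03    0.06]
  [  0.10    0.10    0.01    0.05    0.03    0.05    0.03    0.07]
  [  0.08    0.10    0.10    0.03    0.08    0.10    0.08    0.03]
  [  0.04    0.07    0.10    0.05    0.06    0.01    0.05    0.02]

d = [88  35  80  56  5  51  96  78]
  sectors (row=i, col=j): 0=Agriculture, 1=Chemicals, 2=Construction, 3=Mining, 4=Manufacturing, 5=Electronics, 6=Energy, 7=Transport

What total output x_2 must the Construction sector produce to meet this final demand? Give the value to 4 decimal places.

135.8176

Form M = I − A:
  [  0.98   -0.02   -0.06   -0.07   -0.08   -0.04   -0.08   -0.09]
  [ -0.08    0.90   -0.01   -0.01   -0.10   -0.08   -0.08   -0.10]
  [ -0.08   -0.10    0.95   -0.07   -0.02   -0.02   -0.09   -0.03]
  [ -0.07   -0.06   -0.02    0.99   -0.01   -0.02   -0.05   -0.02]
  [ -0.09   -0.02   -0.08   -0.07    0.90   -0.05   -0.03   -0.06]
  [ -0.10   -0.10   -0.01   -0.05   -0.03    0.95   -0.03   -0.07]
  [ -0.08   -0.10   -0.10   -0.03   -0.08   -0.10    0.92   -0.03]
  [ -0.04   -0.07   -0.10   -0.05   -0.06   -0.01   -0.05    0.98]
Leontief inverse L = M⁻¹:
  [  1.0800    0.0801    0.1109    0.1089    0.1316    0.0790    0.1316    0.1307]
  [  0.1541    1.1739    0.0717    0.0595    0.1745    0.1342    0.1446    0.1620]
  [  0.1395    0.1636    1.0965    0.1063    0.0768    0.0655    0.1483    0.0792]
  [  0.1032    0.0958    0.0477    1.0324    0.0447    0.0469    0.0838    0.0504]
  [  0.1520    0.0792    0.1315    0.1151    1.1554    0.0892    0.0857    0.1082]
  [  0.1536    0.1562    0.0528    0.0857    0.0846    1.0895    0.0815    0.1189]
  [  0.1622    0.1834    0.1599    0.0832    0.1534    0.1578    1.1525    0.0961]
  [  0.0937    0.1245    0.1407    0.0844    0.1074    0.0465    0.1000    1.0607]
Total output x = L · d:
  x_0 = 1.0800·88 + 0.0801·35 + 0.1109·80 + 0.1089·56 + 0.1316·5 + 0.0790·51 + 0.1316·96 + 0.1307·78 = 140.3271
  x_1 = 0.1541·88 + 1.1739·35 + 0.0717·80 + 0.0595·56 + 0.1745·5 + 0.1342·51 + 0.1446·96 + 0.1620·78 = 97.9574
  x_2 = 0.1395·88 + 0.1636·35 + 1.0965·80 + 0.1063·56 + 0.0768·5 + 0.0655·51 + 0.1483·96 + 0.0792·78 = 135.8176
  x_3 = 0.1032·88 + 0.0958·35 + 0.0477·80 + 1.0324·56 + 0.0447·5 + 0.0469·51 + 0.0838·96 + 0.0504·78 = 88.6583
  x_4 = 0.1520·88 + 0.0792·35 + 0.1315·80 + 0.1151·56 + 1.1554·5 + 0.0892·51 + 0.0857·96 + 0.1082·78 = 60.1092
  x_5 = 0.1536·88 + 0.1562·35 + 0.0528·80 + 0.0857·56 + 0.0846·5 + 1.0895·51 + 0.0815·96 + 0.1189·78 = 101.0993
  x_6 = 0.1622·88 + 0.1834·35 + 0.1599·80 + 0.0832·56 + 0.1534·5 + 0.1578·51 + 1.1525·96 + 0.0961·78 = 165.1056
  x_7 = 0.0937·88 + 0.1245·35 + 0.1407·80 + 0.0844·56 + 0.1074·5 + 0.0465·51 + 0.1000·96 + 1.0607·78 = 123.8343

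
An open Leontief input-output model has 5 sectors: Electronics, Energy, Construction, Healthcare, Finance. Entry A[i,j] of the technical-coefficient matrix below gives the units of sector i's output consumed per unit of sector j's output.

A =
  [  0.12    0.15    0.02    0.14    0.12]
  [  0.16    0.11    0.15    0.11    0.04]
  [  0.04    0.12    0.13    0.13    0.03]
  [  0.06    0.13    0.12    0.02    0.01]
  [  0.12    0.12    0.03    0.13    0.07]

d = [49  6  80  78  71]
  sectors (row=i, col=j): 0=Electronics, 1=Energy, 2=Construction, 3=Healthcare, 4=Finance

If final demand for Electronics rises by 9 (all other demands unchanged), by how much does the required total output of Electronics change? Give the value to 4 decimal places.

Form M = I − A:
  [  0.88   -0.15   -0.02   -0.14   -0.12]
  [ -0.16    0.89   -0.15   -0.11   -0.04]
  [ -0.04   -0.12    0.87   -0.13   -0.03]
  [ -0.06   -0.13   -0.12    0.98   -0.01]
  [ -0.12   -0.12   -0.03   -0.13    0.93]
Leontief inverse L = M⁻¹:
  [  1.2345    0.2841    0.1176    0.2475    0.1780]
  [  0.2677    1.2495    0.2561    0.2256    0.0990]
  [  0.1202    0.2254    1.2228    0.2136    0.0670]
  [  0.1280    0.2131    0.1921    1.0939    0.0436]
  [  0.2156    0.2349    0.1145    0.2208    1.1193]
Total output x = L · d:
  x_0 = 1.2345·49 + 0.2841·6 + 0.1176·80 + 0.2475·78 + 0.1780·71 = 103.5411
  x_1 = 0.2677·49 + 1.2495·6 + 0.2561·80 + 0.2256·78 + 0.0990·71 = 65.7295
  x_2 = 0.1202·49 + 0.2254·6 + 1.2228·80 + 0.2136·78 + 0.0670·71 = 126.4808
  x_3 = 0.1280·49 + 0.2131·6 + 0.1921·80 + 1.0939·78 + 0.0436·71 = 111.3401
  x_4 = 0.2156·49 + 0.2349·6 + 0.1145·80 + 0.2208·78 + 1.1193·71 = 117.8291
Δx_0 = L[0,0] · Δd_0 = 1.2345 · 9 = 11.1105

11.1105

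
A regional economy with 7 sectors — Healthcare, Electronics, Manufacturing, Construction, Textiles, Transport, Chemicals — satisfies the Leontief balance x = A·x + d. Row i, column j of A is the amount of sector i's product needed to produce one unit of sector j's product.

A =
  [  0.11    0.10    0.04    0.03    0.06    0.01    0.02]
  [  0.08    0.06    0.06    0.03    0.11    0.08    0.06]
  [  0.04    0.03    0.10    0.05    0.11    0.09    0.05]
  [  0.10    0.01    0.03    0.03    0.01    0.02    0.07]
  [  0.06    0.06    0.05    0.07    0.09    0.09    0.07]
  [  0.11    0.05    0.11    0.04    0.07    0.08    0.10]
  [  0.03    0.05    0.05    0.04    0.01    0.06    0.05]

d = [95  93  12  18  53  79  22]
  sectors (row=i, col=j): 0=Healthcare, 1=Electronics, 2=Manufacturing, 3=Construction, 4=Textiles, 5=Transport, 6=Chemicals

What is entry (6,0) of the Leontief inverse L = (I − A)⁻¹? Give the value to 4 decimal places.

Form M = I − A:
  [  0.89   -0.10   -0.04   -0.03   -0.06   -0.01   -0.02]
  [ -0.08    0.94   -0.06   -0.03   -0.11   -0.08   -0.06]
  [ -0.04   -0.03    0.90   -0.05   -0.11   -0.09   -0.05]
  [ -0.10   -0.01   -0.03    0.97   -0.01   -0.02   -0.07]
  [ -0.06   -0.06   -0.05   -0.07    0.91   -0.09   -0.07]
  [ -0.11   -0.05   -0.11   -0.04   -0.07    0.92   -0.10]
  [ -0.03   -0.05   -0.05   -0.04   -0.01   -0.06    0.95]
Leontief inverse L = M⁻¹:
  [  1.1608    0.1389    0.0775    0.0562    0.1076    0.0476    0.0544]
  [  0.1439    1.1073    0.1144    0.0669    0.1695    0.1343    0.1105]
  [  0.1011    0.0725    1.1561    0.0873    0.1684    0.1455    0.1017]
  [  0.1342    0.0366    0.0556    1.0472    0.0358    0.0424    0.0923]
  [  0.1251    0.1050    0.1040    0.1061    1.1459    0.1430    0.1221]
  [  0.1814    0.1033    0.1732    0.0809    0.1357    1.1400    0.1554]
  [  0.0680    0.0757    0.0837    0.0602    0.0433    0.0915    1.0805]
Total output x = L · d:
  x_0 = 1.1608·95 + 0.1389·93 + 0.0775·12 + 0.0562·18 + 0.1076·53 + 0.0476·79 + 0.0544·22 = 135.7884
  x_1 = 0.1439·95 + 1.1073·93 + 0.1144·12 + 0.0669·18 + 0.1695·53 + 0.1343·79 + 0.1105·22 = 141.2579
  x_2 = 0.1011·95 + 0.0725·93 + 1.1561·12 + 0.0873·18 + 0.1684·53 + 0.1455·79 + 0.1017·22 = 54.4472
  x_3 = 0.1342·95 + 0.0366·93 + 0.0556·12 + 1.0472·18 + 0.0358·53 + 0.0424·79 + 0.0923·22 = 42.9510
  x_4 = 0.1251·95 + 0.1050·93 + 0.1040·12 + 0.1061·18 + 1.1459·53 + 0.1430·79 + 0.1221·22 = 99.5245
  x_5 = 0.1814·95 + 0.1033·93 + 0.1732·12 + 0.0809·18 + 0.1357·53 + 1.1400·79 + 0.1554·22 = 131.0451
  x_6 = 0.0680·95 + 0.0757·93 + 0.0837·12 + 0.0602·18 + 0.0433·53 + 0.0915·79 + 1.0805·22 = 48.8788

L[6,0] = 0.0680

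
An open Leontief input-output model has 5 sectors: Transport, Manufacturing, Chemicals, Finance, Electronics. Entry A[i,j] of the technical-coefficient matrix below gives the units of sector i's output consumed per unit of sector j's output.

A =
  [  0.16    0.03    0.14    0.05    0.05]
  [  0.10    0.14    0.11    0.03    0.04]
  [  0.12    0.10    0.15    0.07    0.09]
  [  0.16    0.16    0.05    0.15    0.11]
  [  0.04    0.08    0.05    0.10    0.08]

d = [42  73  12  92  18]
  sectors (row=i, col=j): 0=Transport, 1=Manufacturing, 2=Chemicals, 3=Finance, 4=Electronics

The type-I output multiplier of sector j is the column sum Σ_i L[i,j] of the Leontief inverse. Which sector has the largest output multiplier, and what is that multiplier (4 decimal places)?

Transport (2.1146)

Form M = I − A:
  [  0.84   -0.03   -0.14   -0.05   -0.05]
  [ -0.10    0.86   -0.11   -0.03   -0.04]
  [ -0.12   -0.10    0.85   -0.07   -0.09]
  [ -0.16   -0.16   -0.05    0.85   -0.11]
  [ -0.04   -0.08   -0.05   -0.10    0.92]
Leontief inverse L = M⁻¹:
  [  1.2622    0.1018    0.2339    0.1099    0.1091]
  [  0.1933    1.2165    0.1995    0.0816    0.0927]
  [  0.2383    0.1965    1.2591    0.1437    0.1619]
  [  0.3032    0.2793    0.1705    1.2410    0.1937]
  [  0.1176    0.1513    0.1145    0.1546    1.1296]
Total output x = L · d:
  x_0 = 1.2622·42 + 0.1018·73 + 0.2339·12 + 0.1099·92 + 0.1091·18 = 75.3280
  x_1 = 0.1933·42 + 1.2165·73 + 0.1995·12 + 0.0816·92 + 0.0927·18 = 108.4997
  x_2 = 0.2383·42 + 0.1965·73 + 1.2591·12 + 0.1437·92 + 0.1619·18 = 55.5987
  x_3 = 0.3032·42 + 0.2793·73 + 0.1705·12 + 1.2410·92 + 0.1937·18 = 152.8262
  x_4 = 0.1176·42 + 0.1513·73 + 0.1145·12 + 0.1546·92 + 1.1296·18 = 51.9083
Output multipliers (column sums of L):
  Transport: 2.1146
  Manufacturing: 1.9454
  Chemicals: 1.9776
  Finance: 1.7308
  Electronics: 1.6869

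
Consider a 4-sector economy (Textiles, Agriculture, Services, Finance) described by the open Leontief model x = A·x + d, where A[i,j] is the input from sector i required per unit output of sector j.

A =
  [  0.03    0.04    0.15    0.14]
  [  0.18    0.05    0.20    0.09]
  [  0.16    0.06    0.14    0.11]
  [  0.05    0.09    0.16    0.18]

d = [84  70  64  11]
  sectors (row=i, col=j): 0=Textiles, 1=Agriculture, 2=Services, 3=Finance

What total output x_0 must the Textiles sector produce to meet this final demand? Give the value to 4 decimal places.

117.1824

Form M = I − A:
  [  0.97   -0.04   -0.15   -0.14]
  [ -0.18    0.95   -0.20   -0.09]
  [ -0.16   -0.06    0.86   -0.11]
  [ -0.05   -0.09   -0.16    0.82]
Leontief inverse L = M⁻¹:
  [  1.1005    0.0843    0.2546    0.2313]
  [  0.2732    1.1062    0.3448    0.2143]
  [  0.2423    0.1118    1.2728    0.2244]
  [  0.1444    0.1484    0.3017    1.3009]
Total output x = L · d:
  x_0 = 1.1005·84 + 0.0843·70 + 0.2546·64 + 0.2313·11 = 117.1824
  x_1 = 0.2732·84 + 1.1062·70 + 0.3448·64 + 0.2143·11 = 124.8065
  x_2 = 0.2423·84 + 0.1118·70 + 1.2728·64 + 0.2244·11 = 112.1072
  x_3 = 0.1444·84 + 0.1484·70 + 0.3017·64 + 1.3009·11 = 56.1328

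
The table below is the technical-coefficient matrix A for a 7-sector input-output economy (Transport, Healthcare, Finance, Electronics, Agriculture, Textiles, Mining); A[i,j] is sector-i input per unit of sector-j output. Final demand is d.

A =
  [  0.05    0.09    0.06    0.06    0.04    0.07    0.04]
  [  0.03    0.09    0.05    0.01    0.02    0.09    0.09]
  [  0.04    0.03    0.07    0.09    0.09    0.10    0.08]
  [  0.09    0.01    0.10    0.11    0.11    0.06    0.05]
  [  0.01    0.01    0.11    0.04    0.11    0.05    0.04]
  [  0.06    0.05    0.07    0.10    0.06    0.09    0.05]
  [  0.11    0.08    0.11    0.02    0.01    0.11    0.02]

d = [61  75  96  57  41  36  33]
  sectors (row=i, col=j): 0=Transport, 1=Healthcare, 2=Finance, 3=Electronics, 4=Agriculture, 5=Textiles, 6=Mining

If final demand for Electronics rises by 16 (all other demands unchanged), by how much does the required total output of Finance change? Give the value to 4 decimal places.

Form M = I − A:
  [  0.95   -0.09   -0.06   -0.06   -0.04   -0.07   -0.04]
  [ -0.03    0.91   -0.05   -0.01   -0.02   -0.09   -0.09]
  [ -0.04   -0.03    0.93   -0.09   -0.09   -0.10   -0.08]
  [ -0.09   -0.01   -0.10    0.89   -0.11   -0.06   -0.05]
  [ -0.01   -0.01   -0.11   -0.04    0.89   -0.05   -0.04]
  [ -0.06   -0.05   -0.07   -0.10   -0.06    0.91   -0.05]
  [ -0.11   -0.08   -0.11   -0.02   -0.01   -0.11    0.98]
Leontief inverse L = M⁻¹:
  [  1.0905    0.1283    0.1186    0.1075    0.0869    0.1314    0.0817]
  [  0.0697    1.1299    0.1038    0.0502    0.0568    0.1504    0.1276]
  [  0.0923    0.0711    1.1477    0.1524    0.1538    0.1741    0.1269]
  [  0.1429    0.0513    0.1822    1.1779    0.1819    0.1358    0.0999]
  [  0.0440    0.0360    0.1683    0.0860    1.1619    0.1041    0.0760]
  [  0.1099    0.0910    0.1424    0.1609    0.1206    1.1609    0.0968]
  [  0.1542    0.1262    0.1720    0.0762    0.0608    0.1807    1.0679]
Total output x = L · d:
  x_0 = 1.0905·61 + 0.1283·75 + 0.1186·96 + 0.1075·57 + 0.0869·41 + 0.1314·36 + 0.0817·33 = 104.6508
  x_1 = 0.0697·61 + 1.1299·75 + 0.1038·96 + 0.0502·57 + 0.0568·41 + 0.1504·36 + 0.1276·33 = 113.7676
  x_2 = 0.0923·61 + 0.0711·75 + 1.1477·96 + 0.1524·57 + 0.1538·41 + 0.1741·36 + 0.1269·33 = 146.5939
  x_3 = 0.1429·61 + 0.0513·75 + 0.1822·96 + 1.1779·57 + 0.1819·41 + 0.1358·36 + 0.0999·33 = 112.8413
  x_4 = 0.0440·61 + 0.0360·75 + 0.1683·96 + 0.0860·57 + 1.1619·41 + 0.1041·36 + 0.0760·33 = 80.3336
  x_5 = 0.1099·61 + 0.0910·75 + 0.1424·96 + 0.1609·57 + 0.1206·41 + 1.1609·36 + 0.0968·33 = 86.2986
  x_6 = 0.1542·61 + 0.1262·75 + 0.1720·96 + 0.0762·57 + 0.0608·41 + 0.1807·36 + 1.0679·33 = 83.9707
Δx_2 = L[2,3] · Δd_3 = 0.1524 · 16 = 2.4386

2.4386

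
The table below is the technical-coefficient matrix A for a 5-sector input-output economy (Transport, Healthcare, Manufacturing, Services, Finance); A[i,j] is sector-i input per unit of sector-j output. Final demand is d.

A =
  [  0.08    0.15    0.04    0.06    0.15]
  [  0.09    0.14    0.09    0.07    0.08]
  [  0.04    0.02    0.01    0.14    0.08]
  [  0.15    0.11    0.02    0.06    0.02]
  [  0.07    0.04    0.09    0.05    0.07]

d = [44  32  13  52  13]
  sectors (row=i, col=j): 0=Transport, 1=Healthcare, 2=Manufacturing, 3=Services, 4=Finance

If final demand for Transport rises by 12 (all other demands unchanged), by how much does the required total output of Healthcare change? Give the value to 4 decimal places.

1.8788

Form M = I − A:
  [  0.92   -0.15   -0.04   -0.06   -0.15]
  [ -0.09    0.86   -0.09   -0.07   -0.08]
  [ -0.04   -0.02    0.99   -0.14   -0.08]
  [ -0.15   -0.11   -0.02    0.94   -0.02]
  [ -0.07   -0.04   -0.09   -0.05    0.93]
Leontief inverse L = M⁻¹:
  [  1.1481    0.2270    0.0889    0.1148    0.2148]
  [  0.1566    1.2163    0.1326    0.1280    0.1440]
  [  0.0878    0.0664    1.0333    0.1704    0.1124]
  [  0.2058    0.1818    0.0541    1.1027    0.0772]
  [  0.1127    0.0856    0.1153    0.0899    1.1127]
Total output x = L · d:
  x_0 = 1.1481·44 + 0.2270·32 + 0.0889·13 + 0.1148·52 + 0.2148·13 = 67.7004
  x_1 = 0.1566·44 + 1.2163·32 + 0.1326·13 + 0.1280·52 + 0.1440·13 = 56.0595
  x_2 = 0.0878·44 + 0.0664·32 + 1.0333·13 + 0.1704·52 + 0.1124·13 = 29.7422
  x_3 = 0.2058·44 + 0.1818·32 + 0.0541·13 + 1.1027·52 + 0.0772·13 = 73.9183
  x_4 = 0.1127·44 + 0.0856·32 + 0.1153·13 + 0.0899·52 + 1.1127·13 = 28.3378
Δx_1 = L[1,0] · Δd_0 = 0.1566 · 12 = 1.8788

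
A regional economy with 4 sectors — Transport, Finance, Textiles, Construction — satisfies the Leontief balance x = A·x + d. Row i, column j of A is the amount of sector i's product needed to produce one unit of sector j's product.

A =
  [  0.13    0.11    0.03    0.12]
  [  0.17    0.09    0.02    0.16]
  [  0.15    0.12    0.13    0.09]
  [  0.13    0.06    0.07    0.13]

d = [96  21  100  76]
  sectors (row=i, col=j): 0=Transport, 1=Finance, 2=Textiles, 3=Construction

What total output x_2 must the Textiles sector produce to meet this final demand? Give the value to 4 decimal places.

163.2052

Form M = I − A:
  [  0.87   -0.11   -0.03   -0.12]
  [ -0.17    0.91   -0.02   -0.16]
  [ -0.15   -0.12    0.87   -0.09]
  [ -0.13   -0.06   -0.07    0.87]
Leontief inverse L = M⁻¹:
  [  1.2243    0.1699    0.0627    0.2066]
  [  0.2740    1.1564    0.0567    0.2563]
  [  0.2720    0.2013    1.1792    0.1965]
  [  0.2237    0.1213    0.1082    1.2138]
Total output x = L · d:
  x_0 = 1.2243·96 + 0.1699·21 + 0.0627·100 + 0.2066·76 = 143.0785
  x_1 = 0.2740·96 + 1.1564·21 + 0.0567·100 + 0.2563·76 = 75.7384
  x_2 = 0.2720·96 + 0.2013·21 + 1.1792·100 + 0.1965·76 = 163.2052
  x_3 = 0.2237·96 + 0.1213·21 + 0.1082·100 + 1.2138·76 = 127.0907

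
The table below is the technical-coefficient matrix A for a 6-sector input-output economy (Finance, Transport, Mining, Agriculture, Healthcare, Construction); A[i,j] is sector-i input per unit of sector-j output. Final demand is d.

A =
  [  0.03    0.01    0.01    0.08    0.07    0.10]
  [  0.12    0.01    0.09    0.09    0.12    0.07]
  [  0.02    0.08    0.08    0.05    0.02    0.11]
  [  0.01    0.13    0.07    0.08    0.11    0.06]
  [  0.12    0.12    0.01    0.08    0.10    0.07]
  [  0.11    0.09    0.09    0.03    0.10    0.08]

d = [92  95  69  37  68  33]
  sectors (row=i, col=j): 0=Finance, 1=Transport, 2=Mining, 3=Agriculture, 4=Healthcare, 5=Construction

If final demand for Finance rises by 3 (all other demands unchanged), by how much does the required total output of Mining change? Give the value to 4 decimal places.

0.2037

Form M = I − A:
  [  0.97   -0.01   -0.01   -0.08   -0.07   -0.10]
  [ -0.12    0.99   -0.09   -0.09   -0.12   -0.07]
  [ -0.02   -0.08    0.92   -0.05   -0.02   -0.11]
  [ -0.01   -0.13   -0.07    0.92   -0.11   -0.06]
  [ -0.12   -0.12   -0.01   -0.08    0.90   -0.07]
  [ -0.11   -0.09   -0.09   -0.03   -0.10    0.92]
Leontief inverse L = M⁻¹:
  [  1.0713    0.0572    0.0414    0.1162    0.1219    0.1426]
  [  0.1780    1.0790    0.1349    0.1500    0.1948    0.1422]
  [  0.0679    0.1276    1.1239    0.0915    0.0766    0.1633]
  [  0.0758    0.1944    0.1209    1.1396    0.1878    0.1261]
  [  0.1877    0.1819    0.0575    0.1448    1.1846    0.1407]
  [  0.1750    0.1510    0.1383    0.0904    0.1760    1.1533]
Total output x = L · d:
  x_0 = 1.0713·92 + 0.0572·95 + 0.0414·69 + 0.1162·37 + 0.1219·68 + 0.1426·33 = 124.1423
  x_1 = 0.1780·92 + 1.0790·95 + 0.1349·69 + 0.1500·37 + 0.1948·68 + 0.1422·33 = 151.6891
  x_2 = 0.0679·92 + 0.1276·95 + 1.1239·69 + 0.0915·37 + 0.0766·68 + 0.1633·33 = 109.9059
  x_3 = 0.0758·92 + 0.1944·95 + 0.1209·69 + 1.1396·37 + 0.1878·68 + 0.1261·33 = 92.8849
  x_4 = 0.1877·92 + 0.1819·95 + 0.0575·69 + 0.1448·37 + 1.1846·68 + 0.1407·33 = 129.0722
  x_5 = 0.1750·92 + 0.1510·95 + 0.1383·69 + 0.0904·37 + 0.1760·68 + 1.1533·33 = 93.3619
Δx_2 = L[2,0] · Δd_0 = 0.0679 · 3 = 0.2037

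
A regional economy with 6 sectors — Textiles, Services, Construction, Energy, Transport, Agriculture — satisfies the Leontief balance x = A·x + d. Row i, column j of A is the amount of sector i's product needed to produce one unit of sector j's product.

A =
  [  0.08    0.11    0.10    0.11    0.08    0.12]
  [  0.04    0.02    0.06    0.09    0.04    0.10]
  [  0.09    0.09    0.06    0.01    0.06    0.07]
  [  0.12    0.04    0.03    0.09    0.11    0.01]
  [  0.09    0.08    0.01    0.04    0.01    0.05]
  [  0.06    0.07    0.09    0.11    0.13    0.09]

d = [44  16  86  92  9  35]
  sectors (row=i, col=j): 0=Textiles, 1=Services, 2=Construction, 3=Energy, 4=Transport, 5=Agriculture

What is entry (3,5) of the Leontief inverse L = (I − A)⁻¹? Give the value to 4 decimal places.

Form M = I − A:
  [  0.92   -0.11   -0.10   -0.11   -0.08   -0.12]
  [ -0.04    0.98   -0.06   -0.09   -0.04   -0.10]
  [ -0.09   -0.09    0.94   -0.01   -0.06   -0.07]
  [ -0.12   -0.04   -0.03    0.91   -0.11   -0.01]
  [ -0.09   -0.08   -0.01   -0.04    0.99   -0.05]
  [ -0.06   -0.07   -0.09   -0.11   -0.13    0.91]
Leontief inverse L = M⁻¹:
  [  1.1638    0.1802    0.1619    0.1910    0.1582    0.1965]
  [  0.0919    1.0628    0.0967    0.1385    0.0904    0.1428]
  [  0.1406    0.1373    1.1027    0.0625    0.1071    0.1250]
  [  0.1792    0.0903    0.0688    1.1444    0.1573    0.0601]
  [  0.1289    0.1141    0.0436    0.0845    1.0492    0.0915]
  [  0.1378    0.1344    0.1417    0.1798    0.1969    1.1555]
Total output x = L · d:
  x_0 = 1.1638·44 + 0.1802·16 + 0.1619·86 + 0.1910·92 + 0.1582·9 + 0.1965·35 = 93.8909
  x_1 = 0.0919·44 + 1.0628·16 + 0.0967·86 + 0.1385·92 + 0.0904·9 + 0.1428·35 = 47.9196
  x_2 = 0.1406·44 + 0.1373·16 + 1.1027·86 + 0.0625·92 + 0.1071·9 + 0.1250·35 = 114.3028
  x_3 = 0.1792·44 + 0.0903·16 + 0.0688·86 + 1.1444·92 + 0.1573·9 + 0.0601·35 = 124.0521
  x_4 = 0.1289·44 + 0.1141·16 + 0.0436·86 + 0.0845·92 + 1.0492·9 + 0.0915·35 = 31.6636
  x_5 = 0.1378·44 + 0.1344·16 + 0.1417·86 + 0.1798·92 + 0.1969·9 + 1.1555·35 = 79.1616

L[3,5] = 0.0601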